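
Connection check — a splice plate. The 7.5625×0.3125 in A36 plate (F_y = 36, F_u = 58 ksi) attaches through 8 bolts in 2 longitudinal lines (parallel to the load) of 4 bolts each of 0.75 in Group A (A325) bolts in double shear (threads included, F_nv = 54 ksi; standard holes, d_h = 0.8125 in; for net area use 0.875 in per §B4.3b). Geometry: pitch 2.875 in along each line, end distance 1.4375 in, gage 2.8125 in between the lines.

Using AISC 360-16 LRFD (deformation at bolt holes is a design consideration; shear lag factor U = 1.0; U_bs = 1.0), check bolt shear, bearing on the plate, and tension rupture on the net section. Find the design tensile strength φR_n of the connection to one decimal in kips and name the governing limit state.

Bolt shear: A_b = π(0.75)²/4 = 0.44179 in². φR_n = 0.75 × 54 × 0.44179 × 8 × 2 = 286.3 kips.
Bearing (0.3125 in plate, F_u = 58 ksi): end bolts L_c = 1.4375 − 0.8125/2 = 1.03125, R_n = min(1.2×1.03125×0.3125×58, 2.4×0.75×0.3125×58) = 22.43 kips/bolt; interior L_c = 2.875 − 0.8125 = 2.0625, R_n = 32.625 kips/bolt. φR_n = 0.75 × (2×22.43 + 6×32.625) = 180.5 kips.
Tension rupture (net): A_n = (7.5625 − 2×0.875)×0.3125 = 1.8164 in² (U = 1.0, A_e = A_n). φR_n = 0.75 × 58 × 1.8164 = 79.0 kips.
Governing: min(286.3, 180.5, 79.0) = 79.0 kips → net-section rupture.

79.0 kips (net-section rupture governs)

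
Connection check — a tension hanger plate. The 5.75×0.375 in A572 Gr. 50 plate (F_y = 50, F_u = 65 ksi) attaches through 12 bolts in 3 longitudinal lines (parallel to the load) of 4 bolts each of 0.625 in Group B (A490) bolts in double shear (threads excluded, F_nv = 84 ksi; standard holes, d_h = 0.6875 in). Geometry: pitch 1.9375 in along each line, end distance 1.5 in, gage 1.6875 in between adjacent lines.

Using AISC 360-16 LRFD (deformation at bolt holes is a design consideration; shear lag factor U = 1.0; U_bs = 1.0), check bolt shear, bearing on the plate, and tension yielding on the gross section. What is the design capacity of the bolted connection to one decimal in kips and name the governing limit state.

97.0 kips (gross-section yield governs)

Bolt shear: A_b = π(0.625)²/4 = 0.3068 in². φR_n = 0.75 × 84 × 0.3068 × 12 × 2 = 463.9 kips.
Bearing (0.375 in plate, F_u = 65 ksi): end bolts L_c = 1.5 − 0.6875/2 = 1.15625, R_n = min(1.2×1.15625×0.375×65, 2.4×0.625×0.375×65) = 33.82 kips/bolt; interior L_c = 1.9375 − 0.6875 = 1.25, R_n = 36.563 kips/bolt. φR_n = 0.75 × (3×33.82 + 9×36.563) = 322.9 kips.
Tension yield (gross): A_g = 5.75×0.375 = 2.1563 in². φR_n = 0.90 × 50 × 2.1563 = 97.0 kips.
Governing: min(463.9, 322.9, 97.0) = 97.0 kips → gross-section yield.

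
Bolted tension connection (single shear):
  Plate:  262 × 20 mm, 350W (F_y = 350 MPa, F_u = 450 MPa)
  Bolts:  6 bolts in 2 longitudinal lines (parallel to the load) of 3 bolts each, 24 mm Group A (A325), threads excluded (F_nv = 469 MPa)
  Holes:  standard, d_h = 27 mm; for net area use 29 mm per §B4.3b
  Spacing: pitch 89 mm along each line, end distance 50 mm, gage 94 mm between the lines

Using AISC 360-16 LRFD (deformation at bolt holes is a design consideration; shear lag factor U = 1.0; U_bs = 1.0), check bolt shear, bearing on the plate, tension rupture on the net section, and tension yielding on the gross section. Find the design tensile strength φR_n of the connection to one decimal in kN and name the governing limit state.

Bolt shear: A_b = π(24)²/4 = 452.39 mm². φR_n = 0.75 × 469 × 452.39 × 6 × 1 = 954.8 kN.
Bearing (20 mm plate, F_u = 450 MPa): end bolts L_c = 50 − 27/2 = 36.5, R_n = min(1.2×36.5×20×450, 2.4×24×20×450) = 394.2 kN/bolt; interior L_c = 89 − 27 = 62, R_n = 518.4 kN/bolt. φR_n = 0.75 × (2×394.2 + 4×518.4) = 2146.5 kN.
Tension rupture (net): A_n = (262 − 2×29)×20 = 4080 mm² (U = 1.0, A_e = A_n). φR_n = 0.75 × 450 × 4080 = 1377.0 kN.
Tension yield (gross): A_g = 262×20 = 5240 mm². φR_n = 0.90 × 350 × 5240 = 1650.6 kN.
Governing: min(954.8, 2146.5, 1377.0, 1650.6) = 954.8 kN → bolt shear.

954.8 kN (bolt shear governs)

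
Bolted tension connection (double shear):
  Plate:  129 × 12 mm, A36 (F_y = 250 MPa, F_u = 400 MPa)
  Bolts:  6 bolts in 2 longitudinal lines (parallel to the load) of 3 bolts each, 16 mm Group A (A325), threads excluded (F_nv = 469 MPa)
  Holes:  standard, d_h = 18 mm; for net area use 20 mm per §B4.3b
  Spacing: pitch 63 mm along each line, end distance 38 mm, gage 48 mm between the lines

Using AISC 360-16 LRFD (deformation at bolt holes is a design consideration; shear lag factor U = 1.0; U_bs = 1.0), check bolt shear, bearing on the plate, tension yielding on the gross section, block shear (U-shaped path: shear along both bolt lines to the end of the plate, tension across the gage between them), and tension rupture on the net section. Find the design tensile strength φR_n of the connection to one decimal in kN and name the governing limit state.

320.4 kN (net-section rupture governs)

Bolt shear: A_b = π(16)²/4 = 201.06 mm². φR_n = 0.75 × 469 × 201.06 × 6 × 2 = 848.7 kN.
Bearing (12 mm plate, F_u = 400 MPa): end bolts L_c = 38 − 18/2 = 29, R_n = min(1.2×29×12×400, 2.4×16×12×400) = 167.04 kN/bolt; interior L_c = 63 − 18 = 45, R_n = 184.32 kN/bolt. φR_n = 0.75 × (2×167.04 + 4×184.32) = 803.5 kN.
Tension yield (gross): A_g = 129×12 = 1548 mm². φR_n = 0.90 × 250 × 1548 = 348.3 kN.
Block shear: shear path 2×[38+2×63] = 2×164 mm, A_gv = 3936, A_nv = 2×(164 − 2.5×20)×12 = 2736 mm²; tension across gage: (48 − 1×20)×12 = 336 mm². R_n = min(0.6×400×2736, 0.6×250×3936) + 1.0×400×336 = min(656.64, 590.4) + 134.4 = 724.8 kN. φR_n = 0.75 × 724.8 = 543.6 kN.
Tension rupture (net): A_n = (129 − 2×20)×12 = 1068 mm² (U = 1.0, A_e = A_n). φR_n = 0.75 × 400 × 1068 = 320.4 kN.
Governing: min(848.7, 803.5, 348.3, 543.6, 320.4) = 320.4 kN → net-section rupture.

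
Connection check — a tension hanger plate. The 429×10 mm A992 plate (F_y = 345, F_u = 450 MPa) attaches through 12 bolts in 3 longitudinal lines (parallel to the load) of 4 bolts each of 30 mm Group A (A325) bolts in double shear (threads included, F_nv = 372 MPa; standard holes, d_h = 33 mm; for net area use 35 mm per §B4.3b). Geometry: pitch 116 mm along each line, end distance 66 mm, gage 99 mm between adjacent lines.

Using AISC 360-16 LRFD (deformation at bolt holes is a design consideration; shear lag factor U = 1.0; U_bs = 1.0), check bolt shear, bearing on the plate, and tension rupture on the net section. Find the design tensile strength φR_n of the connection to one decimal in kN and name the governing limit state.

Bolt shear: A_b = π(30)²/4 = 706.86 mm². φR_n = 0.75 × 372 × 706.86 × 12 × 2 = 4733.1 kN.
Bearing (10 mm plate, F_u = 450 MPa): end bolts L_c = 66 − 33/2 = 49.5, R_n = min(1.2×49.5×10×450, 2.4×30×10×450) = 267.3 kN/bolt; interior L_c = 116 − 33 = 83, R_n = 324 kN/bolt. φR_n = 0.75 × (3×267.3 + 9×324) = 2788.4 kN.
Tension rupture (net): A_n = (429 − 3×35)×10 = 3240 mm² (U = 1.0, A_e = A_n). φR_n = 0.75 × 450 × 3240 = 1093.5 kN.
Governing: min(4733.1, 2788.4, 1093.5) = 1093.5 kN → net-section rupture.

1093.5 kN (net-section rupture governs)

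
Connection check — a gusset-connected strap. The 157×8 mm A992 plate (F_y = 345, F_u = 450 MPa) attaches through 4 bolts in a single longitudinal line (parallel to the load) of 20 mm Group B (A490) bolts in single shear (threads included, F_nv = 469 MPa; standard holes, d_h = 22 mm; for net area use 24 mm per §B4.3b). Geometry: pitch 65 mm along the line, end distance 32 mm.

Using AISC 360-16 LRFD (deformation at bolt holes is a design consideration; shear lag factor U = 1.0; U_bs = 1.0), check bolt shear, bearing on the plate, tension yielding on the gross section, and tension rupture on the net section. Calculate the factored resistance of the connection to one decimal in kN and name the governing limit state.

Bolt shear: A_b = π(20)²/4 = 314.16 mm². φR_n = 0.75 × 469 × 314.16 × 4 × 1 = 442.0 kN.
Bearing (8 mm plate, F_u = 450 MPa): end bolts L_c = 32 − 22/2 = 21, R_n = min(1.2×21×8×450, 2.4×20×8×450) = 90.72 kN/bolt; interior L_c = 65 − 22 = 43, R_n = 172.8 kN/bolt. φR_n = 0.75 × (1×90.72 + 3×172.8) = 456.8 kN.
Tension yield (gross): A_g = 157×8 = 1256 mm². φR_n = 0.90 × 345 × 1256 = 390.0 kN.
Tension rupture (net): A_n = (157 − 1×24)×8 = 1064 mm² (U = 1.0, A_e = A_n). φR_n = 0.75 × 450 × 1064 = 359.1 kN.
Governing: min(442.0, 456.8, 390.0, 359.1) = 359.1 kN → net-section rupture.

359.1 kN (net-section rupture governs)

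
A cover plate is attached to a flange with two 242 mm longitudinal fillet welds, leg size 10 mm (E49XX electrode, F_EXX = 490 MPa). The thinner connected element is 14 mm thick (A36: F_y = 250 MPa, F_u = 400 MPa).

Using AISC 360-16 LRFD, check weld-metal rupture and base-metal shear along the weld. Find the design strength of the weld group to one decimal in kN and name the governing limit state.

754.5 kN (weld metal governs)

Weld metal: throat = 0.707×10 = 7.07 mm, L = 2×242 = 484 mm. φR_n = 0.75 × 0.6 × 490 × 7.07 × 484 = 754.5 kN.
Base metal shear (14 mm plate): yield φR_n = 1.0×0.6×250×14×484 = 1016.4 kN; rupture φR_n = 0.75×0.6×400×14×484 = 1219.7 kN; take 1016.4 kN (yield).
Governing: min(754.5, 1016.4) = 754.5 kN → weld metal.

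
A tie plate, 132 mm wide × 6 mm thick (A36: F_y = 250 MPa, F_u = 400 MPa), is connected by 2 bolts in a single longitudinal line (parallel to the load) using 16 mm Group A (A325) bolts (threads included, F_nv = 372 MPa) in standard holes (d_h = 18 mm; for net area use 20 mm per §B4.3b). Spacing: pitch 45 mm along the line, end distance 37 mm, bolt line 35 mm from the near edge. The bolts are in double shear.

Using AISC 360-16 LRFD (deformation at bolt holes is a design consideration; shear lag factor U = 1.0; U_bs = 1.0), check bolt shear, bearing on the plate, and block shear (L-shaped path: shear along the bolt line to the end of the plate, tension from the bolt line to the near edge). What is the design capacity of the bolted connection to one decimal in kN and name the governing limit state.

Bolt shear: A_b = π(16)²/4 = 201.06 mm². φR_n = 0.75 × 372 × 201.06 × 2 × 2 = 224.4 kN.
Bearing (6 mm plate, F_u = 400 MPa): end bolts L_c = 37 − 18/2 = 28, R_n = min(1.2×28×6×400, 2.4×16×6×400) = 80.64 kN/bolt; interior L_c = 45 − 18 = 27, R_n = 77.76 kN/bolt. φR_n = 0.75 × (1×80.64 + 1×77.76) = 118.8 kN.
Block shear: shear path 1×[37+1×45] = 1×82 mm, A_gv = 492, A_nv = 1×(82 − 1.5×20)×6 = 312 mm²; tension to near edge: (35 − 0.5×20)×6 = 150 mm². R_n = min(0.6×400×312, 0.6×250×492) + 1.0×400×150 = min(74.88, 73.8) + 60 = 133.8 kN. φR_n = 0.75 × 133.8 = 100.4 kN.
Governing: min(224.4, 118.8, 100.4) = 100.4 kN → block shear.

100.4 kN (block shear governs)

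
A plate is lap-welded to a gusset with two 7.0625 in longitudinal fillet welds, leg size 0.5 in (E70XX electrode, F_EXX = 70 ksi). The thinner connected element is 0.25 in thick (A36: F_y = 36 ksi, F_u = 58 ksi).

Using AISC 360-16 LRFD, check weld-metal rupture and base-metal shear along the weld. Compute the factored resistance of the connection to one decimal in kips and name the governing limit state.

76.3 kips (base-metal shear governs)

Weld metal: throat = 0.707×0.5 = 0.3535 in, L = 2×7.0625 = 14.125 in. φR_n = 0.75 × 0.6 × 70 × 0.3535 × 14.125 = 157.3 kips.
Base metal shear (0.25 in plate): yield φR_n = 1.0×0.6×36×0.25×14.125 = 76.3 kips; rupture φR_n = 0.75×0.6×58×0.25×14.125 = 92.2 kips; take 76.3 kips (yield).
Governing: min(157.3, 76.3) = 76.3 kips → base-metal shear.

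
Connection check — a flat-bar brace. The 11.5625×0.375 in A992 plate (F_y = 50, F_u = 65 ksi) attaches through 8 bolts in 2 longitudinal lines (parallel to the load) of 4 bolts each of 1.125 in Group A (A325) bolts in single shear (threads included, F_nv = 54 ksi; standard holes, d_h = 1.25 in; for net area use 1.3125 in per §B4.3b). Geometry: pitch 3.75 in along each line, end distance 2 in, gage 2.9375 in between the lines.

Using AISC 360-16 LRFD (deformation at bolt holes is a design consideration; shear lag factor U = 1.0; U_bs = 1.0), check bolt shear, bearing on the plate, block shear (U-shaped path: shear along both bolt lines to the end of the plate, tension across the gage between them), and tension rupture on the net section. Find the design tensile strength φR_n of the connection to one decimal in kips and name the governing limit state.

Bolt shear: A_b = π(1.125)²/4 = 0.99402 in². φR_n = 0.75 × 54 × 0.99402 × 8 × 1 = 322.1 kips.
Bearing (0.375 in plate, F_u = 65 ksi): end bolts L_c = 2 − 1.25/2 = 1.375, R_n = min(1.2×1.375×0.375×65, 2.4×1.125×0.375×65) = 40.219 kips/bolt; interior L_c = 3.75 − 1.25 = 2.5, R_n = 65.813 kips/bolt. φR_n = 0.75 × (2×40.219 + 6×65.813) = 356.5 kips.
Block shear: shear path 2×[2+3×3.75] = 2×13.25 in, A_gv = 9.9375, A_nv = 2×(13.25 − 3.5×1.3125)×0.375 = 6.4922 in²; tension across gage: (2.9375 − 1×1.3125)×0.375 = 0.60938 in². R_n = min(0.6×65×6.4922, 0.6×50×9.9375) + 1.0×65×0.60938 = min(253.2, 298.13) + 39.61 = 292.81 kips. φR_n = 0.75 × 292.81 = 219.6 kips.
Tension rupture (net): A_n = (11.5625 − 2×1.3125)×0.375 = 3.3516 in² (U = 1.0, A_e = A_n). φR_n = 0.75 × 65 × 3.3516 = 163.4 kips.
Governing: min(322.1, 356.5, 219.6, 163.4) = 163.4 kips → net-section rupture.

163.4 kips (net-section rupture governs)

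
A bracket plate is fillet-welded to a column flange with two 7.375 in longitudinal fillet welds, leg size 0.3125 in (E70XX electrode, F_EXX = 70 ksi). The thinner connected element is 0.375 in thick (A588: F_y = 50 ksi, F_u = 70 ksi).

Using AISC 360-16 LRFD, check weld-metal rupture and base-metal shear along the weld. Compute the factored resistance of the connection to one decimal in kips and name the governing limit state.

Weld metal: throat = 0.707×0.3125 = 0.22094 in, L = 2×7.375 = 14.75 in. φR_n = 0.75 × 0.6 × 70 × 0.22094 × 14.75 = 102.7 kips.
Base metal shear (0.375 in plate): yield φR_n = 1.0×0.6×50×0.375×14.75 = 165.9 kips; rupture φR_n = 0.75×0.6×70×0.375×14.75 = 174.2 kips; take 165.9 kips (yield).
Governing: min(102.7, 165.9) = 102.7 kips → weld metal.

102.7 kips (weld metal governs)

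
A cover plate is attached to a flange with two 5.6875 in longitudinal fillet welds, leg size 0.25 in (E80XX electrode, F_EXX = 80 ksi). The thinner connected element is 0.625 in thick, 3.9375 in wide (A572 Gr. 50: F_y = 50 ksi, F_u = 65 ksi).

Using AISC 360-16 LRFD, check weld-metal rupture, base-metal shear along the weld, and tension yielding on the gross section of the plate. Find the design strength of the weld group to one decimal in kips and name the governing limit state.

Weld metal: throat = 0.707×0.25 = 0.17675 in, L = 2×5.6875 = 11.375 in. φR_n = 0.75 × 0.6 × 80 × 0.17675 × 11.375 = 72.4 kips.
Base metal shear (0.625 in plate): yield φR_n = 1.0×0.6×50×0.625×11.375 = 213.3 kips; rupture φR_n = 0.75×0.6×65×0.625×11.375 = 207.9 kips; take 207.9 kips (rupture).
Tension yield (gross): A_g = 3.9375×0.625 = 2.4609 in². φR_n = 0.90 × 50 × 2.4609 = 110.7 kips.
Governing: min(72.4, 207.9, 110.7) = 72.4 kips → weld metal.

72.4 kips (weld metal governs)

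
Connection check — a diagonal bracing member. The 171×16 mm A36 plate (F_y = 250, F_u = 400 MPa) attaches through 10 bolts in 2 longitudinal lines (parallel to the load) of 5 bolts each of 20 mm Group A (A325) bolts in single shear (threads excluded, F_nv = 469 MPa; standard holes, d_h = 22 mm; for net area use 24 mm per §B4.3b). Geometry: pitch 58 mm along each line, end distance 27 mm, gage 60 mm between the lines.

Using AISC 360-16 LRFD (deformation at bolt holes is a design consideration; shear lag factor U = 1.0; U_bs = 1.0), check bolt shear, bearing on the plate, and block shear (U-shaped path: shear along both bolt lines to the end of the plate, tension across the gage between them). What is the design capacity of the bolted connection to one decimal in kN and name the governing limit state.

Bolt shear: A_b = π(20)²/4 = 314.16 mm². φR_n = 0.75 × 469 × 314.16 × 10 × 1 = 1105.1 kN.
Bearing (16 mm plate, F_u = 400 MPa): end bolts L_c = 27 − 22/2 = 16, R_n = min(1.2×16×16×400, 2.4×20×16×400) = 122.88 kN/bolt; interior L_c = 58 − 22 = 36, R_n = 276.48 kN/bolt. φR_n = 0.75 × (2×122.88 + 8×276.48) = 1843.2 kN.
Block shear: shear path 2×[27+4×58] = 2×259 mm, A_gv = 8288, A_nv = 2×(259 − 4.5×24)×16 = 4832 mm²; tension across gage: (60 − 1×24)×16 = 576 mm². R_n = min(0.6×400×4832, 0.6×250×8288) + 1.0×400×576 = min(1159.7, 1243.2) + 230.4 = 1390.1 kN. φR_n = 0.75 × 1390.1 = 1042.6 kN.
Governing: min(1105.1, 1843.2, 1042.6) = 1042.6 kN → block shear.

1042.6 kN (block shear governs)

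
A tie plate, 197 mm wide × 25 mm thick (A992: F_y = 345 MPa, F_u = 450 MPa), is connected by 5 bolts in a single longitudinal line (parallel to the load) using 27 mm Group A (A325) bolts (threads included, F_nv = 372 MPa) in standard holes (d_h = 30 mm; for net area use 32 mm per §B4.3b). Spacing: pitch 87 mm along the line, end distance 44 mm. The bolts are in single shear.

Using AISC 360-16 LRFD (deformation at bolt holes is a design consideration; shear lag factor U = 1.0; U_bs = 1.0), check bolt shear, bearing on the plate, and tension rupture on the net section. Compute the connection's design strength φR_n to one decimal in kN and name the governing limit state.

Bolt shear: A_b = π(27)²/4 = 572.56 mm². φR_n = 0.75 × 372 × 572.56 × 5 × 1 = 798.7 kN.
Bearing (25 mm plate, F_u = 450 MPa): end bolts L_c = 44 − 30/2 = 29, R_n = min(1.2×29×25×450, 2.4×27×25×450) = 391.5 kN/bolt; interior L_c = 87 − 30 = 57, R_n = 729 kN/bolt. φR_n = 0.75 × (1×391.5 + 4×729) = 2480.6 kN.
Tension rupture (net): A_n = (197 − 1×32)×25 = 4125 mm² (U = 1.0, A_e = A_n). φR_n = 0.75 × 450 × 4125 = 1392.2 kN.
Governing: min(798.7, 2480.6, 1392.2) = 798.7 kN → bolt shear.

798.7 kN (bolt shear governs)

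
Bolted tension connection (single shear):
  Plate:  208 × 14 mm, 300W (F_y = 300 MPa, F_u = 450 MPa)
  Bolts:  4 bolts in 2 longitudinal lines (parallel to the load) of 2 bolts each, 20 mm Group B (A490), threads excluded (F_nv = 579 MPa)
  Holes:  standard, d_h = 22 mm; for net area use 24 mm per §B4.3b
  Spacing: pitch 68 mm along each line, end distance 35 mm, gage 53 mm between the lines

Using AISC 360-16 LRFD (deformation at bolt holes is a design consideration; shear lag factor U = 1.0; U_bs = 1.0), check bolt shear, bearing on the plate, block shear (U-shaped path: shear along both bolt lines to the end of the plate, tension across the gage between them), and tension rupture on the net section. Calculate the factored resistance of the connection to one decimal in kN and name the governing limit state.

516.9 kN (block shear governs)

Bolt shear: A_b = π(20)²/4 = 314.16 mm². φR_n = 0.75 × 579 × 314.16 × 4 × 1 = 545.7 kN.
Bearing (14 mm plate, F_u = 450 MPa): end bolts L_c = 35 − 22/2 = 24, R_n = min(1.2×24×14×450, 2.4×20×14×450) = 181.44 kN/bolt; interior L_c = 68 − 22 = 46, R_n = 302.4 kN/bolt. φR_n = 0.75 × (2×181.44 + 2×302.4) = 725.8 kN.
Block shear: shear path 2×[35+1×68] = 2×103 mm, A_gv = 2884, A_nv = 2×(103 − 1.5×24)×14 = 1876 mm²; tension across gage: (53 − 1×24)×14 = 406 mm². R_n = min(0.6×450×1876, 0.6×300×2884) + 1.0×450×406 = min(506.52, 519.12) + 182.7 = 689.22 kN. φR_n = 0.75 × 689.22 = 516.9 kN.
Tension rupture (net): A_n = (208 − 2×24)×14 = 2240 mm² (U = 1.0, A_e = A_n). φR_n = 0.75 × 450 × 2240 = 756.0 kN.
Governing: min(545.7, 725.8, 516.9, 756.0) = 516.9 kN → block shear.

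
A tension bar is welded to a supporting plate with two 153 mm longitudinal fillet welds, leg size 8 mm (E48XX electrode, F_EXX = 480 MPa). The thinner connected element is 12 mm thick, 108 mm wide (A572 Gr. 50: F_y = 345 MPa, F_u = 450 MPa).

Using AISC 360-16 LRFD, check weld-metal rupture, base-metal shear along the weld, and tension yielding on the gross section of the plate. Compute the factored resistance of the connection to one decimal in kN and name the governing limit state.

373.8 kN (weld metal governs)

Weld metal: throat = 0.707×8 = 5.656 mm, L = 2×153 = 306 mm. φR_n = 0.75 × 0.6 × 480 × 5.656 × 306 = 373.8 kN.
Base metal shear (12 mm plate): yield φR_n = 1.0×0.6×345×12×306 = 760.1 kN; rupture φR_n = 0.75×0.6×450×12×306 = 743.6 kN; take 743.6 kN (rupture).
Tension yield (gross): A_g = 108×12 = 1296 mm². φR_n = 0.90 × 345 × 1296 = 402.4 kN.
Governing: min(373.8, 743.6, 402.4) = 373.8 kN → weld metal.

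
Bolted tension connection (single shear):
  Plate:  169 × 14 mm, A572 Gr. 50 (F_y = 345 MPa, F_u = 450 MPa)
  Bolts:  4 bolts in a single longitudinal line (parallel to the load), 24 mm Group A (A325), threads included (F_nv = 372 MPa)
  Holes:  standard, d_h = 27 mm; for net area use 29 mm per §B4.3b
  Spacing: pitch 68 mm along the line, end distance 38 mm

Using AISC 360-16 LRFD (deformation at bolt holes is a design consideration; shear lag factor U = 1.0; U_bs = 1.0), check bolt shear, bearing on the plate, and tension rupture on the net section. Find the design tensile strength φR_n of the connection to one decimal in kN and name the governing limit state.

Bolt shear: A_b = π(24)²/4 = 452.39 mm². φR_n = 0.75 × 372 × 452.39 × 4 × 1 = 504.9 kN.
Bearing (14 mm plate, F_u = 450 MPa): end bolts L_c = 38 − 27/2 = 24.5, R_n = min(1.2×24.5×14×450, 2.4×24×14×450) = 185.22 kN/bolt; interior L_c = 68 − 27 = 41, R_n = 309.96 kN/bolt. φR_n = 0.75 × (1×185.22 + 3×309.96) = 836.3 kN.
Tension rupture (net): A_n = (169 − 1×29)×14 = 1960 mm² (U = 1.0, A_e = A_n). φR_n = 0.75 × 450 × 1960 = 661.5 kN.
Governing: min(504.9, 836.3, 661.5) = 504.9 kN → bolt shear.

504.9 kN (bolt shear governs)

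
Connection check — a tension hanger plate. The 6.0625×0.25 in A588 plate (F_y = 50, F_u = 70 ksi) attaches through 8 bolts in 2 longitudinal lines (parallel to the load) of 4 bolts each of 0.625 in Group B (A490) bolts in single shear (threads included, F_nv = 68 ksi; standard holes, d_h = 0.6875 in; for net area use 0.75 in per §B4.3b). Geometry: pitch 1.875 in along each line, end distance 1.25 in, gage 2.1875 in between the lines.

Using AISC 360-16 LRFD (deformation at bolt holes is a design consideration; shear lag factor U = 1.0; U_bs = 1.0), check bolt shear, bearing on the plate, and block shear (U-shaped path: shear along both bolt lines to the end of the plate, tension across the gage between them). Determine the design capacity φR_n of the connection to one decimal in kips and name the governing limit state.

85.8 kips (block shear governs)

Bolt shear: A_b = π(0.625)²/4 = 0.3068 in². φR_n = 0.75 × 68 × 0.3068 × 8 × 1 = 125.2 kips.
Bearing (0.25 in plate, F_u = 70 ksi): end bolts L_c = 1.25 − 0.6875/2 = 0.90625, R_n = min(1.2×0.90625×0.25×70, 2.4×0.625×0.25×70) = 19.031 kips/bolt; interior L_c = 1.875 − 0.6875 = 1.1875, R_n = 24.938 kips/bolt. φR_n = 0.75 × (2×19.031 + 6×24.938) = 140.8 kips.
Block shear: shear path 2×[1.25+3×1.875] = 2×6.875 in, A_gv = 3.4375, A_nv = 2×(6.875 − 3.5×0.75)×0.25 = 2.125 in²; tension across gage: (2.1875 − 1×0.75)×0.25 = 0.35938 in². R_n = min(0.6×70×2.125, 0.6×50×3.4375) + 1.0×70×0.35938 = min(89.25, 103.13) + 25.157 = 114.41 kips. φR_n = 0.75 × 114.41 = 85.8 kips.
Governing: min(125.2, 140.8, 85.8) = 85.8 kips → block shear.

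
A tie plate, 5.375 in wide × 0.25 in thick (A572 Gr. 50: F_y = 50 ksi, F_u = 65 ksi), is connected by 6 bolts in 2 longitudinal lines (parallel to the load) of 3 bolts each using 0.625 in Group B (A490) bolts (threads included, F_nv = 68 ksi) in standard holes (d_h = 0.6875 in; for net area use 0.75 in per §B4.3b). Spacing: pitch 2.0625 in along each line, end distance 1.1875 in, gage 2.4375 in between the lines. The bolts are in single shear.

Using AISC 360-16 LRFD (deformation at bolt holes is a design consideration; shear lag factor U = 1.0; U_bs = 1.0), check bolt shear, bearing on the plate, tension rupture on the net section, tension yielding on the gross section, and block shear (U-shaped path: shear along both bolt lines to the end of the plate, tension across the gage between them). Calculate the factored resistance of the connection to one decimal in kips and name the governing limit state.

47.2 kips (net-section rupture governs)

Bolt shear: A_b = π(0.625)²/4 = 0.3068 in². φR_n = 0.75 × 68 × 0.3068 × 6 × 1 = 93.9 kips.
Bearing (0.25 in plate, F_u = 65 ksi): end bolts L_c = 1.1875 − 0.6875/2 = 0.84375, R_n = min(1.2×0.84375×0.25×65, 2.4×0.625×0.25×65) = 16.453 kips/bolt; interior L_c = 2.0625 − 0.6875 = 1.375, R_n = 24.375 kips/bolt. φR_n = 0.75 × (2×16.453 + 4×24.375) = 97.8 kips.
Tension rupture (net): A_n = (5.375 − 2×0.75)×0.25 = 0.96875 in² (U = 1.0, A_e = A_n). φR_n = 0.75 × 65 × 0.96875 = 47.2 kips.
Tension yield (gross): A_g = 5.375×0.25 = 1.3438 in². φR_n = 0.90 × 50 × 1.3438 = 60.5 kips.
Block shear: shear path 2×[1.1875+2×2.0625] = 2×5.3125 in, A_gv = 2.6563, A_nv = 2×(5.3125 − 2.5×0.75)×0.25 = 1.7188 in²; tension across gage: (2.4375 − 1×0.75)×0.25 = 0.42188 in². R_n = min(0.6×65×1.7188, 0.6×50×2.6563) + 1.0×65×0.42188 = min(67.033, 79.689) + 27.422 = 94.455 kips. φR_n = 0.75 × 94.455 = 70.8 kips.
Governing: min(93.9, 97.8, 47.2, 60.5, 70.8) = 47.2 kips → net-section rupture.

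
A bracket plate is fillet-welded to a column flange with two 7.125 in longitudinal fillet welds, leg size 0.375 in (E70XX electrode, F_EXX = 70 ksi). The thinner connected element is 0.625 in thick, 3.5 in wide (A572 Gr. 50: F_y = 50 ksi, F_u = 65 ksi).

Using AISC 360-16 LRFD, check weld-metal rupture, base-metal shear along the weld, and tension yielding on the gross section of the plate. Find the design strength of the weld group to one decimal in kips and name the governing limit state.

98.4 kips (gross-section yield governs)

Weld metal: throat = 0.707×0.375 = 0.26513 in, L = 2×7.125 = 14.25 in. φR_n = 0.75 × 0.6 × 70 × 0.26513 × 14.25 = 119.0 kips.
Base metal shear (0.625 in plate): yield φR_n = 1.0×0.6×50×0.625×14.25 = 267.2 kips; rupture φR_n = 0.75×0.6×65×0.625×14.25 = 260.5 kips; take 260.5 kips (rupture).
Tension yield (gross): A_g = 3.5×0.625 = 2.1875 in². φR_n = 0.90 × 50 × 2.1875 = 98.4 kips.
Governing: min(119.0, 260.5, 98.4) = 98.4 kips → gross-section yield.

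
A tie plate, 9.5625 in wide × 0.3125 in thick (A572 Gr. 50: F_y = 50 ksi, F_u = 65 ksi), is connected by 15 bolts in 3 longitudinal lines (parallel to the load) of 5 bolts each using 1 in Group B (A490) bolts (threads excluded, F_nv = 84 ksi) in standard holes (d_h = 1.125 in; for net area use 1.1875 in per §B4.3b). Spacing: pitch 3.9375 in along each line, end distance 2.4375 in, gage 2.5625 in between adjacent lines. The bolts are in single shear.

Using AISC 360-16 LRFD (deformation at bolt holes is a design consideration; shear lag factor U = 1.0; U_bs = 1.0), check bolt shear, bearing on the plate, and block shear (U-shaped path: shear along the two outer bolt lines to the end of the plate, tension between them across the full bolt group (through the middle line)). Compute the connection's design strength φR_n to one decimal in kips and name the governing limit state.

276.7 kips (block shear governs)

Bolt shear: A_b = π(1)²/4 = 0.7854 in². φR_n = 0.75 × 84 × 0.7854 × 15 × 1 = 742.2 kips.
Bearing (0.3125 in plate, F_u = 65 ksi): end bolts L_c = 2.4375 − 1.125/2 = 1.875, R_n = min(1.2×1.875×0.3125×65, 2.4×1×0.3125×65) = 45.703 kips/bolt; interior L_c = 3.9375 − 1.125 = 2.8125, R_n = 48.75 kips/bolt. φR_n = 0.75 × (3×45.703 + 12×48.75) = 541.6 kips.
Block shear: shear path 2×[2.4375+4×3.9375] = 2×18.1875 in, A_gv = 11.367, A_nv = 2×(18.1875 − 4.5×1.1875)×0.3125 = 8.0273 in²; tension across gage: (5.125 − 2×1.1875)×0.3125 = 0.85938 in². R_n = min(0.6×65×8.0273, 0.6×50×11.367) + 1.0×65×0.85938 = min(313.06, 341.01) + 55.86 = 368.92 kips. φR_n = 0.75 × 368.92 = 276.7 kips.
Governing: min(742.2, 541.6, 276.7) = 276.7 kips → block shear.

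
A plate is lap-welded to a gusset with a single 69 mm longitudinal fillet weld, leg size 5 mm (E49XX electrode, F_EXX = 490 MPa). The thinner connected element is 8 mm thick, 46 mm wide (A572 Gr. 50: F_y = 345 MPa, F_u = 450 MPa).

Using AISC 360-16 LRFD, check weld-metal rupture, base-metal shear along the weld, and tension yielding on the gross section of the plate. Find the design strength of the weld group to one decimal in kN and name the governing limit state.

53.8 kN (weld metal governs)

Weld metal: throat = 0.707×5 = 3.535 mm, L = 69 mm. φR_n = 0.75 × 0.6 × 490 × 3.535 × 69 = 53.8 kN.
Base metal shear (8 mm plate): yield φR_n = 1.0×0.6×345×8×69 = 114.3 kN; rupture φR_n = 0.75×0.6×450×8×69 = 111.8 kN; take 111.8 kN (rupture).
Tension yield (gross): A_g = 46×8 = 368 mm². φR_n = 0.90 × 345 × 368 = 114.3 kN.
Governing: min(53.8, 111.8, 114.3) = 53.8 kN → weld metal.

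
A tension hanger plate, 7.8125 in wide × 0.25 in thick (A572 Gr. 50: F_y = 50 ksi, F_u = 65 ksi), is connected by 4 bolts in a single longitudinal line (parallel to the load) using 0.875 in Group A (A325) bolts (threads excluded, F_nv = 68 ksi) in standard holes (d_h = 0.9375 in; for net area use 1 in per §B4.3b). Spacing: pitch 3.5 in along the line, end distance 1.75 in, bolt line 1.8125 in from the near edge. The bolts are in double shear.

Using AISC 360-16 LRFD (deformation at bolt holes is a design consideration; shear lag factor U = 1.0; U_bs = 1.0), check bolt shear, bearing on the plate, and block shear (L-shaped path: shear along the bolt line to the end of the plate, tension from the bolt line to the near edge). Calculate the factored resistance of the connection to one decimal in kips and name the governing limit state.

80.0 kips (block shear governs)

Bolt shear: A_b = π(0.875)²/4 = 0.60132 in². φR_n = 0.75 × 68 × 0.60132 × 4 × 2 = 245.3 kips.
Bearing (0.25 in plate, F_u = 65 ksi): end bolts L_c = 1.75 − 0.9375/2 = 1.28125, R_n = min(1.2×1.28125×0.25×65, 2.4×0.875×0.25×65) = 24.984 kips/bolt; interior L_c = 3.5 − 0.9375 = 2.5625, R_n = 34.125 kips/bolt. φR_n = 0.75 × (1×24.984 + 3×34.125) = 95.5 kips.
Block shear: shear path 1×[1.75+3×3.5] = 1×12.25 in, A_gv = 3.0625, A_nv = 1×(12.25 − 3.5×1)×0.25 = 2.1875 in²; tension to near edge: (1.8125 − 0.5×1)×0.25 = 0.32813 in². R_n = min(0.6×65×2.1875, 0.6×50×3.0625) + 1.0×65×0.32813 = min(85.313, 91.875) + 21.328 = 106.64 kips. φR_n = 0.75 × 106.64 = 80.0 kips.
Governing: min(245.3, 95.5, 80.0) = 80.0 kips → block shear.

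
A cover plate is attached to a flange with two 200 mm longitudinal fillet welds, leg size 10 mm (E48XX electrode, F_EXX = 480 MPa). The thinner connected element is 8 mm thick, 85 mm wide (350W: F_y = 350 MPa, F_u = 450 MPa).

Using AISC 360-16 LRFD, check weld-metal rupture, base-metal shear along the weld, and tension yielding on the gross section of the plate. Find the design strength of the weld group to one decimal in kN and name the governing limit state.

214.2 kN (gross-section yield governs)

Weld metal: throat = 0.707×10 = 7.07 mm, L = 2×200 = 400 mm. φR_n = 0.75 × 0.6 × 480 × 7.07 × 400 = 610.8 kN.
Base metal shear (8 mm plate): yield φR_n = 1.0×0.6×350×8×400 = 672.0 kN; rupture φR_n = 0.75×0.6×450×8×400 = 648.0 kN; take 648.0 kN (rupture).
Tension yield (gross): A_g = 85×8 = 680 mm². φR_n = 0.90 × 350 × 680 = 214.2 kN.
Governing: min(610.8, 648.0, 214.2) = 214.2 kN → gross-section yield.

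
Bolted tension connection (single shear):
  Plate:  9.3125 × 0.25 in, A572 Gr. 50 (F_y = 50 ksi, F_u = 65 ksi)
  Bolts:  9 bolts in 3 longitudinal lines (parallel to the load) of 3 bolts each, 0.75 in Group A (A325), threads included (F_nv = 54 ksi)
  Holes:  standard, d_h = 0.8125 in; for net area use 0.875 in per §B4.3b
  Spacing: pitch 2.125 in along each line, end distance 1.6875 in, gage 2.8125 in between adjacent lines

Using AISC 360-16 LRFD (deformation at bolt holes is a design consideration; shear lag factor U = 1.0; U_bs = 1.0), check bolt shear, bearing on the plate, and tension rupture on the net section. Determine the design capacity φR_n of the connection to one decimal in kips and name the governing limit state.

81.5 kips (net-section rupture governs)

Bolt shear: A_b = π(0.75)²/4 = 0.44179 in². φR_n = 0.75 × 54 × 0.44179 × 9 × 1 = 161.0 kips.
Bearing (0.25 in plate, F_u = 65 ksi): end bolts L_c = 1.6875 − 0.8125/2 = 1.28125, R_n = min(1.2×1.28125×0.25×65, 2.4×0.75×0.25×65) = 24.984 kips/bolt; interior L_c = 2.125 − 0.8125 = 1.3125, R_n = 25.594 kips/bolt. φR_n = 0.75 × (3×24.984 + 6×25.594) = 171.4 kips.
Tension rupture (net): A_n = (9.3125 − 3×0.875)×0.25 = 1.6719 in² (U = 1.0, A_e = A_n). φR_n = 0.75 × 65 × 1.6719 = 81.5 kips.
Governing: min(161.0, 171.4, 81.5) = 81.5 kips → net-section rupture.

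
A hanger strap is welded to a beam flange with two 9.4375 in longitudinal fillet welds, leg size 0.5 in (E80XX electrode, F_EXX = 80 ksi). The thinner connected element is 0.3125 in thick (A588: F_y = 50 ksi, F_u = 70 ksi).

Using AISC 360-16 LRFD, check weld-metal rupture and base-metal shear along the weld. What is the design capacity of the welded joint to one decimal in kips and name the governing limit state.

177.0 kips (base-metal shear governs)

Weld metal: throat = 0.707×0.5 = 0.3535 in, L = 2×9.4375 = 18.875 in. φR_n = 0.75 × 0.6 × 80 × 0.3535 × 18.875 = 240.2 kips.
Base metal shear (0.3125 in plate): yield φR_n = 1.0×0.6×50×0.3125×18.875 = 177.0 kips; rupture φR_n = 0.75×0.6×70×0.3125×18.875 = 185.8 kips; take 177.0 kips (yield).
Governing: min(240.2, 177.0) = 177.0 kips → base-metal shear.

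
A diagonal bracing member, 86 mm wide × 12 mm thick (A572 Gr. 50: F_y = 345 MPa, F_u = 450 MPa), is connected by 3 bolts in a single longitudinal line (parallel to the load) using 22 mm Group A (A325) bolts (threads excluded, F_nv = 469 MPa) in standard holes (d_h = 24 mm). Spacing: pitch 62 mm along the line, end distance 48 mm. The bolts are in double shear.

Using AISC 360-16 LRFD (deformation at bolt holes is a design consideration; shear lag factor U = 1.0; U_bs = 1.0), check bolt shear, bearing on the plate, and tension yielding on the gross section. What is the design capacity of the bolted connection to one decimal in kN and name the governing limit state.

Bolt shear: A_b = π(22)²/4 = 380.13 mm². φR_n = 0.75 × 469 × 380.13 × 3 × 2 = 802.3 kN.
Bearing (12 mm plate, F_u = 450 MPa): end bolts L_c = 48 − 24/2 = 36, R_n = min(1.2×36×12×450, 2.4×22×12×450) = 233.28 kN/bolt; interior L_c = 62 − 24 = 38, R_n = 246.24 kN/bolt. φR_n = 0.75 × (1×233.28 + 2×246.24) = 544.3 kN.
Tension yield (gross): A_g = 86×12 = 1032 mm². φR_n = 0.90 × 345 × 1032 = 320.4 kN.
Governing: min(802.3, 544.3, 320.4) = 320.4 kN → gross-section yield.

320.4 kN (gross-section yield governs)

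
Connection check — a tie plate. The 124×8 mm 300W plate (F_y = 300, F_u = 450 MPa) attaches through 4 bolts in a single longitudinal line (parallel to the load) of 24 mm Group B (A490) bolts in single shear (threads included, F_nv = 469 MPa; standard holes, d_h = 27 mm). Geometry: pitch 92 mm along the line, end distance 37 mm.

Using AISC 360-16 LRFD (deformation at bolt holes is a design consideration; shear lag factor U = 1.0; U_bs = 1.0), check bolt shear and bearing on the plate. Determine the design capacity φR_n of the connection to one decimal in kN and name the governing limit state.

542.7 kN (bearing governs)

Bolt shear: A_b = π(24)²/4 = 452.39 mm². φR_n = 0.75 × 469 × 452.39 × 4 × 1 = 636.5 kN.
Bearing (8 mm plate, F_u = 450 MPa): end bolts L_c = 37 − 27/2 = 23.5, R_n = min(1.2×23.5×8×450, 2.4×24×8×450) = 101.52 kN/bolt; interior L_c = 92 − 27 = 65, R_n = 207.36 kN/bolt. φR_n = 0.75 × (1×101.52 + 3×207.36) = 542.7 kN.
Governing: min(636.5, 542.7) = 542.7 kN → bearing.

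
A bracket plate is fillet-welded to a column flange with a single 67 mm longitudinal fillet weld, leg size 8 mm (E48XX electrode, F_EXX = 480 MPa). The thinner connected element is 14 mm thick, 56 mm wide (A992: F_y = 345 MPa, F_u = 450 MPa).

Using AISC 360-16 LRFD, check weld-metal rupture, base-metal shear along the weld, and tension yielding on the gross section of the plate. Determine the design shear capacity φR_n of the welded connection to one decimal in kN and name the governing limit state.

Weld metal: throat = 0.707×8 = 5.656 mm, L = 67 mm. φR_n = 0.75 × 0.6 × 480 × 5.656 × 67 = 81.9 kN.
Base metal shear (14 mm plate): yield φR_n = 1.0×0.6×345×14×67 = 194.2 kN; rupture φR_n = 0.75×0.6×450×14×67 = 189.9 kN; take 189.9 kN (rupture).
Tension yield (gross): A_g = 56×14 = 784 mm². φR_n = 0.90 × 345 × 784 = 243.4 kN.
Governing: min(81.9, 189.9, 243.4) = 81.9 kN → weld metal.

81.9 kN (weld metal governs)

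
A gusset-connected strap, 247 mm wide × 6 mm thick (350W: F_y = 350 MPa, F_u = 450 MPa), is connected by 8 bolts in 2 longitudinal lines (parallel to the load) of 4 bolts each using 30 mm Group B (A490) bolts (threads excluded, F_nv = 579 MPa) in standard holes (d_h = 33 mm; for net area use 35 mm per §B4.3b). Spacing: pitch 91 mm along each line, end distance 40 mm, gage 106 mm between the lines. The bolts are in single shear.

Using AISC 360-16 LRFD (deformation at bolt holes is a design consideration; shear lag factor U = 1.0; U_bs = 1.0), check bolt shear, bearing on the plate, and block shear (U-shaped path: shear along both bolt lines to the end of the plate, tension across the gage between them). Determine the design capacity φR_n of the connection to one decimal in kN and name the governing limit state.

606.7 kN (block shear governs)

Bolt shear: A_b = π(30)²/4 = 706.86 mm². φR_n = 0.75 × 579 × 706.86 × 8 × 1 = 2455.6 kN.
Bearing (6 mm plate, F_u = 450 MPa): end bolts L_c = 40 − 33/2 = 23.5, R_n = min(1.2×23.5×6×450, 2.4×30×6×450) = 76.14 kN/bolt; interior L_c = 91 − 33 = 58, R_n = 187.92 kN/bolt. φR_n = 0.75 × (2×76.14 + 6×187.92) = 959.9 kN.
Block shear: shear path 2×[40+3×91] = 2×313 mm, A_gv = 3756, A_nv = 2×(313 − 3.5×35)×6 = 2286 mm²; tension across gage: (106 − 1×35)×6 = 426 mm². R_n = min(0.6×450×2286, 0.6×350×3756) + 1.0×450×426 = min(617.22, 788.76) + 191.7 = 808.92 kN. φR_n = 0.75 × 808.92 = 606.7 kN.
Governing: min(2455.6, 959.9, 606.7) = 606.7 kN → block shear.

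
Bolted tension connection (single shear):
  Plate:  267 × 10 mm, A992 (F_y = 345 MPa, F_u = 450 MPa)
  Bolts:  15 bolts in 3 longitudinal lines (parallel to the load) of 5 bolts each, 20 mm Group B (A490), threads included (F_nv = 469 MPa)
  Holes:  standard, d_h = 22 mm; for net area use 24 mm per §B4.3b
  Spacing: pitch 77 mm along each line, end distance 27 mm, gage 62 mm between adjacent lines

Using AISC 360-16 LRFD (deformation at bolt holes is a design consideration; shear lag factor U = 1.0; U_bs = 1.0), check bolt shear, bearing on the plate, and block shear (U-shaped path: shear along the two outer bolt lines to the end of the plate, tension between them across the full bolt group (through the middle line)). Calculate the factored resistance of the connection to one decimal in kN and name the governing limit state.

1175.9 kN (block shear governs)

Bolt shear: A_b = π(20)²/4 = 314.16 mm². φR_n = 0.75 × 469 × 314.16 × 15 × 1 = 1657.6 kN.
Bearing (10 mm plate, F_u = 450 MPa): end bolts L_c = 27 − 22/2 = 16, R_n = min(1.2×16×10×450, 2.4×20×10×450) = 86.4 kN/bolt; interior L_c = 77 − 22 = 55, R_n = 216 kN/bolt. φR_n = 0.75 × (3×86.4 + 12×216) = 2138.4 kN.
Block shear: shear path 2×[27+4×77] = 2×335 mm, A_gv = 6700, A_nv = 2×(335 − 4.5×24)×10 = 4540 mm²; tension across gage: (124 − 2×24)×10 = 760 mm². R_n = min(0.6×450×4540, 0.6×345×6700) + 1.0×450×760 = min(1225.8, 1386.9) + 342 = 1567.8 kN. φR_n = 0.75 × 1567.8 = 1175.9 kN.
Governing: min(1657.6, 2138.4, 1175.9) = 1175.9 kN → block shear.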